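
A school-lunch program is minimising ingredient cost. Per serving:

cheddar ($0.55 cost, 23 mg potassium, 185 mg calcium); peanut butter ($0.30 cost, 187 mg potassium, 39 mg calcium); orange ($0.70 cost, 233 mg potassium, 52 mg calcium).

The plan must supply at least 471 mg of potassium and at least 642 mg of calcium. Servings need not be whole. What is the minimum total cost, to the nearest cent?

With two linear requirements the optimum uses one or two foods; enumerate the corners.
cheddar only: max(471/23, 642/185) = 20.48 servings → $11.26.
peanut butter only: max(471/187, 642/39) = 16.46 servings → $4.94.
orange only: max(471/233, 642/52) = 12.35 servings → $8.64.
cheddar + peanut butter with both tight: 3.018 servings and 2.148 servings → $2.30.
cheddar + orange with both tight: 2.985 servings and 1.727 servings → $2.85.
peanut butter + orange: the both-tight solution has a negative serving — not a feasible corner.
Cheapest feasible corner: $2.30.

$2.30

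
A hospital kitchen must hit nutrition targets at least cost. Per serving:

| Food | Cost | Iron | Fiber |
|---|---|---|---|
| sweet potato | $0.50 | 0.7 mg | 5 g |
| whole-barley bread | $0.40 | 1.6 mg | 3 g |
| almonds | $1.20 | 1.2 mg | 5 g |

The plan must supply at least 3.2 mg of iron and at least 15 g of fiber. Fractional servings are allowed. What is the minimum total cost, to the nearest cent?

$1.59

Minimising a linear cost over {iron ≥ 3.2, fiber ≥ 15, servings ≥ 0} — the optimum is at a vertex, using one or two foods.
sweet potato only: max(3.2/0.7, 15/5) = 4.571 servings → $2.29.
whole-barley bread only: max(3.2/1.6, 15/3) = 5 servings → $2.00.
almonds only: max(3.2/1.2, 15/5) = 3 servings → $3.60.
sweet potato + whole-barley bread with both tight: 2.441 servings and 0.9322 servings → $1.59.
sweet potato + almonds with both tight: 0.8 servings and 2.2 servings → $3.04.
whole-barley bread + almonds with both targets exact would need a negative amount; discard.
So the least-cost plan costs $1.59.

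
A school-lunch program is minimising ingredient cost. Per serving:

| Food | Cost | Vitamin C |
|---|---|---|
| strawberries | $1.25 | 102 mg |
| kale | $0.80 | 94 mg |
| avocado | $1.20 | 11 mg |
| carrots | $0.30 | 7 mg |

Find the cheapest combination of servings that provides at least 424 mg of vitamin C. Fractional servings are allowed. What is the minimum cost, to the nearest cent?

Cost per mg of vitamin C: kale $0.0085, strawberries $0.0123, carrots $0.0429, avocado $0.1091.
With no serving limits, use only kale: 424 mg / 94 mg = 4.511 servings × $0.80 = $3.61.

$3.61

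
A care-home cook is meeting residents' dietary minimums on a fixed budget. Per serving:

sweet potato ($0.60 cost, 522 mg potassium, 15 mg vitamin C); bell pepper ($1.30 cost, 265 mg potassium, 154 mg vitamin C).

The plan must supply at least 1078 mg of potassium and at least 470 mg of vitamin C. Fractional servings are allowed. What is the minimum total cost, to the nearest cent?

For a min-cost LP with two ≥-constraints, a basic feasible solution has at most two positive variables.
sweet potato only: max(1078/522, 470/15) = 31.33 servings → $18.80.
bell pepper only: max(1078/265, 470/154) = 4.068 servings → $5.29.
sweet potato + bell pepper with both tight: 0.5426 servings and 2.999 servings → $4.22.
So the least-cost plan costs $4.22.

$4.22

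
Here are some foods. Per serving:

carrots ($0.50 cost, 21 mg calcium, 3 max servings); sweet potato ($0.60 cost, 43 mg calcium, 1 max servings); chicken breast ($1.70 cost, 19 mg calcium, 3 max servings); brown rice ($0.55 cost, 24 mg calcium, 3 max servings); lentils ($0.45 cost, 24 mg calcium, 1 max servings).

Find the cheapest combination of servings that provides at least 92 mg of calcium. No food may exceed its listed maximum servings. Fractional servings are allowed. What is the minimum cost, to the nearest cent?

Cost per mg of calcium: sweet potato $0.0140, lentils $0.0187, brown rice $0.0229, carrots $0.0238, chicken breast $0.0895.
Take 1 serving of sweet potato: +43.0 mg calcium for $0.60 (total $0.60, still need 49.0 mg).
Take 1 serving of lentils: +24.0 mg calcium for $0.45 (total $1.05, still need 25.0 mg).
Take 1.042 servings of brown rice: +25.0 mg calcium for $0.57 (total $1.62, still need 0.0 mg).
Greedy by cheapest-per-mg is optimal for a single linear constraint, so the minimum cost is $1.62.

$1.62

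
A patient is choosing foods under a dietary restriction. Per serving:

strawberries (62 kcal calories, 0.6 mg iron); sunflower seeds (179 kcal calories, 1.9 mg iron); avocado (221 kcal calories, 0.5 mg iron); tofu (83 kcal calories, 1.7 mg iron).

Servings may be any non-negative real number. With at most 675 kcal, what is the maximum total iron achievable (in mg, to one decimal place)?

13.8 mg

Iron per kcal: tofu 0.02048, sunflower seeds 0.01061, strawberries 0.009677, avocado 0.002262.
With no serving limits, spend the whole calories allowance on tofu: 675 kcal / 83 kcal × 1.7 mg = 13.8 mg.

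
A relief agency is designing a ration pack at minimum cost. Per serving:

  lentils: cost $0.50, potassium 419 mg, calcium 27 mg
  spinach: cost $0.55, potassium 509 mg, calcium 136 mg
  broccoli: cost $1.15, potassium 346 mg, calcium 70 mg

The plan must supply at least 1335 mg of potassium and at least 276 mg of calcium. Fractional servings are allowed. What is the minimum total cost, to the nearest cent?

lentils only: max(1335/419, 276/27) = 10.22 servings → $5.11.
spinach only: max(1335/509, 276/136) = 2.623 servings → $1.44.
broccoli only: max(1335/346, 276/70) = 3.943 servings → $4.53.
lentils + spinach with both tight: 0.9499 servings and 1.841 servings → $1.49.
lentils + broccoli: intersection lies outside the first quadrant.
spinach + broccoli with both tight: 0.1791 servings and 3.595 servings → $4.23.
Cheapest feasible corner: $1.44.

$1.44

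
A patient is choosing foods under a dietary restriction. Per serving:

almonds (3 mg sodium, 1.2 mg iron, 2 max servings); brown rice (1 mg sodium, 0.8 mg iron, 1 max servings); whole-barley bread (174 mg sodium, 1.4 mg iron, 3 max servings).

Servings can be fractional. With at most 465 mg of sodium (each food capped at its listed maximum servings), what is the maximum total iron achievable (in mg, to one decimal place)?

Iron per mg sodium: brown rice 0.8, almonds 0.4, whole-barley bread 0.008046.
Take 1 serving of brown rice: uses 1 mg sodium, +0.8 mg iron (running total 0.8 mg).
Take 2 servings of almonds: uses 6 mg sodium, +2.4 mg iron (running total 3.2 mg).
Take 2.632 servings of whole-barley bread: uses 458 mg sodium, +3.7 mg iron (running total 6.9 mg).
Greedy by best ratio exhausts the sodium allowance optimally: 6.9 mg.

6.9 mg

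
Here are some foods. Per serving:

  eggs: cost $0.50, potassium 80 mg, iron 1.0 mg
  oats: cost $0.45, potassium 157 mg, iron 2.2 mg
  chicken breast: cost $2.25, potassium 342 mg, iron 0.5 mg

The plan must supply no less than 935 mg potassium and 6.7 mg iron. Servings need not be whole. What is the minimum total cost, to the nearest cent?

$2.68

Compare the cost at each extreme point of the feasible region.
eggs only: max(935/80, 6.7/1.0) = 11.69 servings → $5.84.
oats only: max(935/157, 6.7/2.2) = 5.955 servings → $2.68.
chicken breast only: max(935/342, 6.7/0.5) = 13.4 servings → $30.15.
eggs + oats: intersection lies outside the first quadrant.
eggs + chicken breast with both tight: 6.039 servings and 1.321 servings → $5.99.
oats + chicken breast with both tight: 2.706 servings and 1.491 servings → $4.57.
The minimum over all feasible corners is $2.68.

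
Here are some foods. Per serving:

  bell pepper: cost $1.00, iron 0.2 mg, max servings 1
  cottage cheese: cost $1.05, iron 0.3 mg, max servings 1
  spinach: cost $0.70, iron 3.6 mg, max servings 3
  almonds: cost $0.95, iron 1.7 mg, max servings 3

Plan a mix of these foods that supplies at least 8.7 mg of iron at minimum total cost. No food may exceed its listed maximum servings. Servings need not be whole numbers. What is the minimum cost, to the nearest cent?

Cost per mg of iron: spinach $0.1944, almonds $0.5588, cottage cheese $3.5000, bell pepper $5.0000.
Take 2.417 servings of spinach: +8.7 mg iron for $1.69 (total $1.69, still need 0.0 mg).
Greedy by cheapest-per-mg is optimal for a single linear constraint, so the minimum cost is $1.69.

$1.69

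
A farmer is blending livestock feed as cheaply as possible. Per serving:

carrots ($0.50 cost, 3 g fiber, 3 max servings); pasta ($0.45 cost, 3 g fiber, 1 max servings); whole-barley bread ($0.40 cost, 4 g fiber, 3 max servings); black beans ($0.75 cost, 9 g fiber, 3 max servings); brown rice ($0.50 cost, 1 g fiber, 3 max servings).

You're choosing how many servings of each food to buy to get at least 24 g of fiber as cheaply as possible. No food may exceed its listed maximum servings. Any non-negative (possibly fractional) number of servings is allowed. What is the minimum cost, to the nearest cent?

Cost per g of fiber: black beans $0.0833, whole-barley bread $0.1000, pasta $0.1500, carrots $0.1667, brown rice $0.5000.
Take 2.667 servings of black beans: +24.0 g fiber for $2.00 (total $2.00, still need 0.0 g).
Filling from the cheapest source first is optimal under one linear minimum: $2.00.

$2.00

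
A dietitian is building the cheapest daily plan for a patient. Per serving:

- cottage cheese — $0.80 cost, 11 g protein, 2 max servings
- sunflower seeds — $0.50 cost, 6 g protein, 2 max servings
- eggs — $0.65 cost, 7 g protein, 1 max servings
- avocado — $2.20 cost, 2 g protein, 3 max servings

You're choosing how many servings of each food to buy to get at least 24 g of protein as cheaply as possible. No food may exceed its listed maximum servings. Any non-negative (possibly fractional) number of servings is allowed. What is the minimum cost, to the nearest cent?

Cost per g of protein: cottage cheese $0.0727, sunflower seeds $0.0833, eggs $0.0929, avocado $1.1000.
Take 2 servings of cottage cheese: +22.0 g protein for $1.60 (total $1.60, still need 2.0 g).
Take 0.3333 servings of sunflower seeds: +2.0 g protein for $0.17 (total $1.77, still need 0.0 g).
Filling from the cheapest source first is optimal under one linear minimum: $1.77.

$1.77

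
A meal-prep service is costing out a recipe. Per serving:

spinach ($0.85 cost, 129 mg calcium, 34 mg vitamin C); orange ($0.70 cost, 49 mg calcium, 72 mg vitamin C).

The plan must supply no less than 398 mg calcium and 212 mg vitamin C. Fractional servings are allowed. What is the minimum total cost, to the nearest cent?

$3.31

A basic optimal solution has at most two foods positive. Try each food alone and each pair with both targets met exactly.
spinach only: max(398/129, 212/34) = 6.235 servings → $5.30.
orange only: max(398/49, 212/72) = 8.122 servings → $5.69.
spinach + orange with both tight: 2.397 servings and 1.813 servings → $3.31.
So the least-cost plan costs $3.31.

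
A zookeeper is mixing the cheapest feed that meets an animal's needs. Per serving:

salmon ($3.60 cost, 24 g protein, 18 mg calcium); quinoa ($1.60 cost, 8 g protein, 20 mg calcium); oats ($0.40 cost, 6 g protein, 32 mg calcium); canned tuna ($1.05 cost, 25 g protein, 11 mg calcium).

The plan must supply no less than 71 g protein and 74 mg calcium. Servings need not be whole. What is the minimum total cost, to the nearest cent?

salmon only: max(71/24, 74/18) = 4.111 servings → $14.80.
quinoa only: max(71/8, 74/20) = 8.875 servings → $14.20.
oats only: max(71/6, 74/32) = 11.83 servings → $4.73.
canned tuna only: max(71/25, 74/11) = 6.727 servings → $7.06.
salmon + quinoa with both tight: 2.464 servings and 1.482 servings → $11.24.
salmon + oats with both tight: 2.77 servings and 0.7545 servings → $10.27.
salmon + canned tuna: intersection lies outside the first quadrant.
quinoa + oats: the both-tight solution has a negative serving — not a feasible corner.
quinoa + canned tuna with both tight: 2.595 servings and 2.01 servings → $6.26.
oats + canned tuna with both tight: 1.456 servings and 2.49 servings → $3.20.
Cheapest feasible corner: $3.20.

$3.20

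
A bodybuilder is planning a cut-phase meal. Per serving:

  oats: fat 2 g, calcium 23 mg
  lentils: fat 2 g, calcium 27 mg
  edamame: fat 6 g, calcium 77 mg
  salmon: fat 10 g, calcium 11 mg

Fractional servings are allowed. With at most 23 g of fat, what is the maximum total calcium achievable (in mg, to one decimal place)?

310.5 mg

Calcium per g fat: lentils 13.5, edamame 12.83, oats 11.5, salmon 1.1.
With no serving limits, spend the whole fat allowance on lentils: 23 g / 2 g × 27 mg = 310.5 mg.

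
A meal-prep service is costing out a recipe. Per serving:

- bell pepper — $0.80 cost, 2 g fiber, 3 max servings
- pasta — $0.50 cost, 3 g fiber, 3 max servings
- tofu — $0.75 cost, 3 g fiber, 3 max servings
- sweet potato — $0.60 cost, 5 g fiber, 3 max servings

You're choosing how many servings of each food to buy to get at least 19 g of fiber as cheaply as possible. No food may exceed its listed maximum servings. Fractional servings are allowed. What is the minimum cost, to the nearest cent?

Cost per g of fiber: sweet potato $0.1200, pasta $0.1667, tofu $0.2500, bell pepper $0.4000.
Take 3 servings of sweet potato: +15.0 g fiber for $1.80 (total $1.80, still need 4.0 g).
Take 1.333 servings of pasta: +4.0 g fiber for $0.67 (total $2.47, still need 0.0 g).
Greedy by cheapest-per-g is optimal for a single linear constraint, so the minimum cost is $2.47.

$2.47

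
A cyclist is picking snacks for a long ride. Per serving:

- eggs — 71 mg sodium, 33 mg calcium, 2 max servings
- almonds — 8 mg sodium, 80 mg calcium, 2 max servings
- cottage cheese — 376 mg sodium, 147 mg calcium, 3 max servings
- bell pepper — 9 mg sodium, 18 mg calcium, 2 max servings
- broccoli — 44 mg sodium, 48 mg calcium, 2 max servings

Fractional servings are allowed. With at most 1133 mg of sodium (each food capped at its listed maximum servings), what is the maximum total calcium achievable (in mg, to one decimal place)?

697.7 mg

Calcium per mg sodium: almonds 10, bell pepper 2, broccoli 1.091, eggs 0.4648, cottage cheese 0.391.
Take 2 servings of almonds: uses 16 mg sodium, +160.0 mg calcium (running total 160.0 mg).
Take 2 servings of bell pepper: uses 18 mg sodium, +36.0 mg calcium (running total 196.0 mg).
Take 2 servings of broccoli: uses 88 mg sodium, +96.0 mg calcium (running total 292.0 mg).
Take 2 servings of eggs: uses 142 mg sodium, +66.0 mg calcium (running total 358.0 mg).
Take 2.311 servings of cottage cheese: uses 869 mg sodium, +339.7 mg calcium (running total 697.7 mg).
Greedy by best ratio exhausts the sodium allowance optimally: 697.7 mg.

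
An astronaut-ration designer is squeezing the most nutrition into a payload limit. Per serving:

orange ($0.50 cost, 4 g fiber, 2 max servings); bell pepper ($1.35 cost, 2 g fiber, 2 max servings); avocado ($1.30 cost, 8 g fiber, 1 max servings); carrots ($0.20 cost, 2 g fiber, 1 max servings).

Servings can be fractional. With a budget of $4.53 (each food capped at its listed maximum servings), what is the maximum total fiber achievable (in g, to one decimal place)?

21.0 g

Fiber per dollar: carrots 10, orange 8, avocado 6.154, bell pepper 1.481.
Take 1 serving of carrots: spends $0.20, +2.0 g fiber (running total 2.0 g).
Take 2 servings of orange: spends $1.00, +8.0 g fiber (running total 10.0 g).
Take 1 serving of avocado: spends $1.30, +8.0 g fiber (running total 18.0 g).
Take 1.504 servings of bell pepper: spends $2.03, +3.0 g fiber (running total 21.0 g).
Filling greedily by fiber-per-dollar is optimal for one linear limit, giving 21.0 g.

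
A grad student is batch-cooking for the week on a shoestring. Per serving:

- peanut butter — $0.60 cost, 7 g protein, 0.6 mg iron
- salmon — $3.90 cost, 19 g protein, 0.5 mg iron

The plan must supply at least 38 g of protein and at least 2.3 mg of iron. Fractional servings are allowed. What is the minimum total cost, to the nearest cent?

This is a tiny linear program; its minimum lies at a vertex of the feasible set. List the vertices and price them.
peanut butter only: max(38/7, 2.3/0.6) = 5.429 servings → $3.26.
salmon only: max(38/19, 2.3/0.5) = 4.6 servings → $17.94.
peanut butter + salmon with both tight: 3.127 servings and 0.8481 servings → $5.18.
So the least-cost plan costs $3.26.

$3.26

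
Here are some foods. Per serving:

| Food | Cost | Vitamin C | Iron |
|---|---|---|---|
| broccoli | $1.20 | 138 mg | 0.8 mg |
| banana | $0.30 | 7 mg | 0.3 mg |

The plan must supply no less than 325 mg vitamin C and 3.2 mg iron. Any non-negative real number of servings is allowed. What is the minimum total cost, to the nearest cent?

$4.04

This is a tiny linear program; its minimum lies at a vertex of the feasible set. List the vertices and price them.
broccoli only: max(325/138, 3.2/0.8) = 4 servings → $4.80.
banana only: max(325/7, 3.2/0.3) = 46.43 servings → $13.93.
broccoli + banana with both tight: 2.098 servings and 5.073 servings → $4.04.
So the least-cost plan costs $4.04.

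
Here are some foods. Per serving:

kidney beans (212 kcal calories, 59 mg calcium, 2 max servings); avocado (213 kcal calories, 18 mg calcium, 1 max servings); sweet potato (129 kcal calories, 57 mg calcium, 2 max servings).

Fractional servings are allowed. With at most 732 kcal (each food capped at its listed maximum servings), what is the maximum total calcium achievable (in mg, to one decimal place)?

236.2 mg

Calcium per kcal: sweet potato 0.4419, kidney beans 0.2783, avocado 0.08451.
Take 2 servings of sweet potato: uses 258 kcal, +114.0 mg calcium (running total 114.0 mg).
Take 2 servings of kidney beans: uses 424 kcal, +118.0 mg calcium (running total 232.0 mg).
Take 0.2347 servings of avocado: uses 50 kcal, +4.2 mg calcium (running total 236.2 mg).
Filling greedily by calcium-per-kcal is optimal for one linear limit, giving 236.2 mg.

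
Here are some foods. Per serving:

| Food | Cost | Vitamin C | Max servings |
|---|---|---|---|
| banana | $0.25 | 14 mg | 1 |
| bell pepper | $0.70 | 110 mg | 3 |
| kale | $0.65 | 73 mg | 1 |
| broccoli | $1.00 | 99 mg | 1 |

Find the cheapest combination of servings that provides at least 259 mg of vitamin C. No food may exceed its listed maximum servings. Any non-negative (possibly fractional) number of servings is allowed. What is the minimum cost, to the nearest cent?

$1.65

Cost per mg of vitamin C: bell pepper $0.0064, kale $0.0089, broccoli $0.0101, banana $0.0179.
Take 2.355 servings of bell pepper: +259.0 mg vitamin C for $1.65 (total $1.65, still need 0.0 mg).
Filling from the cheapest source first is optimal under one linear minimum: $1.65.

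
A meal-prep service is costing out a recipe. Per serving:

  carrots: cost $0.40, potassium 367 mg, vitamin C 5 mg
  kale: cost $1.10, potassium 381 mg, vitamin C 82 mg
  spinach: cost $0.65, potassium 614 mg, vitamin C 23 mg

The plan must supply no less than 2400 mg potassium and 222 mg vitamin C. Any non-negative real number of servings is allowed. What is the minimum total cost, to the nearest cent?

Check every corner: each single food scaled to meet both minima, and each pair solved so both constraints bind.
carrots only: max(2400/367, 222/5) = 44.4 servings → $17.76.
kale only: max(2400/381, 222/82) = 6.299 servings → $6.93.
spinach only: max(2400/614, 222/23) = 9.652 servings → $6.27.
carrots + kale with both tight: 3.981 servings and 2.465 servings → $4.30.
carrots + spinach: intersection lies outside the first quadrant.
kale + spinach with both tight: 1.95 servings and 2.699 servings → $3.90.
So the least-cost plan costs $3.90.

$3.90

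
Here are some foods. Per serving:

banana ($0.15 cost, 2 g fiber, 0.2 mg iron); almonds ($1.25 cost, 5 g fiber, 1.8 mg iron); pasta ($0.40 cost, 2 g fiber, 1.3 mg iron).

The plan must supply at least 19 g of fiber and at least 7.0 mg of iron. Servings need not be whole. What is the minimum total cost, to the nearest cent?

$2.58

banana only: max(19/2, 7.0/0.2) = 35 servings → $5.25.
almonds only: max(19/5, 7.0/1.8) = 3.889 servings → $4.86.
pasta only: max(19/2, 7.0/1.3) = 9.5 servings → $3.80.
banana + almonds: intersection lies outside the first quadrant.
banana + pasta with both tight: 4.864 servings and 4.636 servings → $2.58.
almonds + pasta with both tight: 3.69 servings and 0.2759 servings → $4.72.
So the least-cost plan costs $2.58.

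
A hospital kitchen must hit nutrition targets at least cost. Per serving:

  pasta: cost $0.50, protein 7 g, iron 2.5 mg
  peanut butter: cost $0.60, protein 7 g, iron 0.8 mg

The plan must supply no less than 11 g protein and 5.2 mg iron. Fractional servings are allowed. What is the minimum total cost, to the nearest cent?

$1.04

A basic optimal solution has at most two foods positive. Try each food alone and each pair with both targets met exactly.
pasta only: max(11/7, 5.2/2.5) = 2.08 servings → $1.04.
peanut butter only: max(11/7, 5.2/0.8) = 6.5 servings → $3.90.
pasta + peanut butter: intersection lies outside the first quadrant.
The minimum over all feasible corners is $1.04.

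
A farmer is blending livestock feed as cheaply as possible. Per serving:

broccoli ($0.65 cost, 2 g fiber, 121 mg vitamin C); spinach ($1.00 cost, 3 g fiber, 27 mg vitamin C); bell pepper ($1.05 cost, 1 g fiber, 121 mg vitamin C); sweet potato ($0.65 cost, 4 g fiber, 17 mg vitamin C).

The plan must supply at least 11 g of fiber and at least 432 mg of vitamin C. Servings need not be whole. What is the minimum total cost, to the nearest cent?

$2.90

Compare the cost at each extreme point of the feasible region.
broccoli only: max(11/2, 432/121) = 5.5 servings → $3.58.
spinach only: max(11/3, 432/27) = 16 servings → $16.00.
bell pepper only: max(11/1, 432/121) = 11 servings → $11.55.
sweet potato only: max(11/4, 432/17) = 25.41 servings → $16.52.
broccoli + spinach with both tight: 3.233 servings and 1.511 servings → $3.61.
broccoli + bell pepper: intersection lies outside the first quadrant.
broccoli + sweet potato with both tight: 3.424 servings and 1.038 servings → $2.90.
spinach + bell pepper with both tight: 2.676 servings and 2.973 servings → $5.80.
spinach + sweet potato: the both-tight solution has a negative serving — not a feasible corner.
bell pepper + sweet potato with both tight: 3.3 servings and 1.925 servings → $4.72.
The minimum over all feasible corners is $2.90.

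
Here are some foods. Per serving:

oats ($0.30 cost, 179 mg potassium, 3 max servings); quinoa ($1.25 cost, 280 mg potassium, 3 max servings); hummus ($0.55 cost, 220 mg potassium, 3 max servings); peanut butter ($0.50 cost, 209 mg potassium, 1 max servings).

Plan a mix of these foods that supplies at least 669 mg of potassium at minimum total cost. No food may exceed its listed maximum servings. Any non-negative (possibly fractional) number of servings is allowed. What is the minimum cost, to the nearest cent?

Cost per mg of potassium: oats $0.0017, peanut butter $0.0024, hummus $0.0025, quinoa $0.0045.
Take 3 servings of oats: +537.0 mg potassium for $0.90 (total $0.90, still need 132.0 mg).
Take 0.6316 servings of peanut butter: +132.0 mg potassium for $0.32 (total $1.22, still need 0.0 mg).
Greedy by cheapest-per-mg is optimal for a single linear constraint, so the minimum cost is $1.22.

$1.22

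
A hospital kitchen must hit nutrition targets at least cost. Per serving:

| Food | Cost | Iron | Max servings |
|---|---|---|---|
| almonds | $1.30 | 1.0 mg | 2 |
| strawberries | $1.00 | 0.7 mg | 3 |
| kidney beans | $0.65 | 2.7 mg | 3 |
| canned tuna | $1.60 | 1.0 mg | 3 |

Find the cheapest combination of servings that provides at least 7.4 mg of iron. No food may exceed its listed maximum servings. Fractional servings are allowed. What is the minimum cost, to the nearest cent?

Cost per mg of iron: kidney beans $0.2407, almonds $1.3000, strawberries $1.4286, canned tuna $1.6000.
Take 2.741 servings of kidney beans: +7.4 mg iron for $1.78 (total $1.78, still need 0.0 mg).
Greedy by cheapest-per-mg is optimal for a single linear constraint, so the minimum cost is $1.78.

$1.78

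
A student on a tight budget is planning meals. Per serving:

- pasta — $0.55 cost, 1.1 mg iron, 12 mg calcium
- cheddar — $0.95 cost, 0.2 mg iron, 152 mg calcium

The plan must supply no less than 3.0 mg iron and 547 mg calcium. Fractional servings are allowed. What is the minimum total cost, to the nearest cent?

With two linear requirements the optimum uses one or two foods; enumerate the corners.
pasta only: max(3.0/1.1, 547/12) = 45.58 servings → $25.07.
cheddar only: max(3.0/0.2, 547/152) = 15 servings → $14.25.
pasta + cheddar with both tight: 2.103 servings and 3.433 servings → $4.42.
Cheapest feasible corner: $4.42.

$4.42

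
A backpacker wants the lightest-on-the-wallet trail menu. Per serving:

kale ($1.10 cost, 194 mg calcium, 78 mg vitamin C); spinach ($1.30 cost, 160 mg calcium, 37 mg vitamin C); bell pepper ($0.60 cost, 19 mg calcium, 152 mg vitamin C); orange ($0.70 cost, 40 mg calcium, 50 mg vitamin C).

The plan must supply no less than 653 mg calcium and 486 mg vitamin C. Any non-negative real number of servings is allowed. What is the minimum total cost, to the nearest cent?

$4.46

kale only: max(653/194, 486/78) = 6.231 servings → $6.85.
spinach only: max(653/160, 486/37) = 13.14 servings → $17.08.
bell pepper only: max(653/19, 486/152) = 34.37 servings → $20.62.
orange only: max(653/40, 486/50) = 16.32 servings → $11.43.
kale + spinach with both targets exact would need a negative amount; discard.
kale + bell pepper with both tight: 3.214 servings and 1.548 servings → $4.46.
kale + orange with both tight: 2.008 servings and 6.588 servings → $6.82.
spinach + bell pepper with both tight: 3.812 servings and 2.27 servings → $6.32.
spinach + orange with both tight: 2.026 servings and 8.221 servings → $8.39.
bell pepper + orange: intersection lies outside the first quadrant.
Cheapest feasible corner: $4.46.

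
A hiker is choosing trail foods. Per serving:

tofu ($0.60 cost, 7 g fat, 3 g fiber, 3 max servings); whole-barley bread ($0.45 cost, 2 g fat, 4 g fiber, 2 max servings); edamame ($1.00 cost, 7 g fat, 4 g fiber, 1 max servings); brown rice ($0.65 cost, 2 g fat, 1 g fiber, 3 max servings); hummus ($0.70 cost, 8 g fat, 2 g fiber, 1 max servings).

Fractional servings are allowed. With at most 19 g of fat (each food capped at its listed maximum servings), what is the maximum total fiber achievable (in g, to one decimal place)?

15.9 g

Fiber per g fat: whole-barley bread 2, edamame 0.5714, brown rice 0.5, tofu 0.4286, hummus 0.25.
Take 2 servings of whole-barley bread: uses 4 g fat, +8.0 g fiber (running total 8.0 g).
Take 1 serving of edamame: uses 7 g fat, +4.0 g fiber (running total 12.0 g).
Take 3 servings of brown rice: uses 6 g fat, +3.0 g fiber (running total 15.0 g).
Take 0.2857 servings of tofu: uses 2 g fat, +0.9 g fiber (running total 15.9 g).
Filling greedily by fiber-per-g fat is optimal for one linear limit, giving 15.9 g.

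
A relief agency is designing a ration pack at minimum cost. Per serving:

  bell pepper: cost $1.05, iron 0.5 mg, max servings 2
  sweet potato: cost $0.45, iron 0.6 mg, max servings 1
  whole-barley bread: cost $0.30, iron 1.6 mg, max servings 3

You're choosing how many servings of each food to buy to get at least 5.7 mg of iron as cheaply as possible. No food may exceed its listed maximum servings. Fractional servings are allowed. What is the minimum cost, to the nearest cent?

$1.98

Cost per mg of iron: whole-barley bread $0.1875, sweet potato $0.7500, bell pepper $2.1000.
Take 3 servings of whole-barley bread: +4.8 mg iron for $0.90 (total $0.90, still need 0.9 mg).
Take 1 serving of sweet potato: +0.6 mg iron for $0.45 (total $1.35, still need 0.3 mg).
Take 0.6 servings of bell pepper: +0.3 mg iron for $0.63 (total $1.98, still need 0.0 mg).
Greedy by cheapest-per-mg is optimal for a single linear constraint, so the minimum cost is $1.98.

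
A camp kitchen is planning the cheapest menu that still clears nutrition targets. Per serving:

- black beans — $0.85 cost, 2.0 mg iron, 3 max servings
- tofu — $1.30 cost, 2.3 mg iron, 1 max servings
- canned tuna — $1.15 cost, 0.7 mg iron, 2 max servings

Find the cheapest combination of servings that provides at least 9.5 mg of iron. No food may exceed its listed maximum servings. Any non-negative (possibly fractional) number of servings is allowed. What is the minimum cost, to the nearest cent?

Cost per mg of iron: black beans $0.4250, tofu $0.5652, canned tuna $1.6429.
Take 3 servings of black beans: +6.0 mg iron for $2.55 (total $2.55, still need 3.5 mg).
Take 1 serving of tofu: +2.3 mg iron for $1.30 (total $3.85, still need 1.2 mg).
Take 1.714 servings of canned tuna: +1.2 mg iron for $1.97 (total $5.82, still need 0.0 mg).
Filling from the cheapest source first is optimal under one linear minimum: $5.82.

$5.82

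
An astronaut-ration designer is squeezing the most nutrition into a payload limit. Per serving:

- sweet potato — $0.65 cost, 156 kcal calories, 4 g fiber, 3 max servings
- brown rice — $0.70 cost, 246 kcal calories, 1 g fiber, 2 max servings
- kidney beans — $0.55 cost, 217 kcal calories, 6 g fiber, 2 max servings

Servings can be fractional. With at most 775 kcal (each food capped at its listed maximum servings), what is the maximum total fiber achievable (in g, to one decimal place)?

Fiber per kcal: kidney beans 0.02765, sweet potato 0.02564, brown rice 0.004065.
Take 2 servings of kidney beans: uses 434 kcal, +12.0 g fiber (running total 12.0 g).
Take 2.186 servings of sweet potato: uses 341 kcal, +8.7 g fiber (running total 20.7 g).
Greedy by best ratio exhausts the calories allowance optimally: 20.7 g.

20.7 g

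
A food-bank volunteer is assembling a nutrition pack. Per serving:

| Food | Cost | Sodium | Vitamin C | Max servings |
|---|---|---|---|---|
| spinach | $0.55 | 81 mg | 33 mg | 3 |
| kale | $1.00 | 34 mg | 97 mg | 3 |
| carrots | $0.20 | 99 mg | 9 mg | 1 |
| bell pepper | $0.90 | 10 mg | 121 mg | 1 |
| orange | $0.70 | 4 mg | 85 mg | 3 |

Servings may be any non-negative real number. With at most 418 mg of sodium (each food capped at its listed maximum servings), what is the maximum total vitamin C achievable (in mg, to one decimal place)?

Vitamin C per mg sodium: orange 21.25, bell pepper 12.1, kale 2.853, spinach 0.4074, carrots 0.09091.
Take 3 servings of orange: uses 12 mg sodium, +255.0 mg vitamin C (running total 255.0 mg).
Take 1 serving of bell pepper: uses 10 mg sodium, +121.0 mg vitamin C (running total 376.0 mg).
Take 3 servings of kale: uses 102 mg sodium, +291.0 mg vitamin C (running total 667.0 mg).
Take 3 servings of spinach: uses 243 mg sodium, +99.0 mg vitamin C (running total 766.0 mg).
Take 0.5152 servings of carrots: uses 51 mg sodium, +4.6 mg vitamin C (running total 770.6 mg).
Greedy by best ratio exhausts the sodium allowance optimally: 770.6 mg.

770.6 mg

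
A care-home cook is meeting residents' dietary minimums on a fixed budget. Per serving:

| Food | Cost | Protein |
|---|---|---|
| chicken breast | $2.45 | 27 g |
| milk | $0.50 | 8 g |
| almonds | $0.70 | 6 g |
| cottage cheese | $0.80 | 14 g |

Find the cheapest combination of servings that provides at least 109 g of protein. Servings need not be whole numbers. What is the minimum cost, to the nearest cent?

Cost per g of protein: cottage cheese $0.0571, milk $0.0625, chicken breast $0.0907, almonds $0.1167.
With no serving limits, use only cottage cheese: 109 g / 14 g = 7.786 servings × $0.80 = $6.23.

$6.23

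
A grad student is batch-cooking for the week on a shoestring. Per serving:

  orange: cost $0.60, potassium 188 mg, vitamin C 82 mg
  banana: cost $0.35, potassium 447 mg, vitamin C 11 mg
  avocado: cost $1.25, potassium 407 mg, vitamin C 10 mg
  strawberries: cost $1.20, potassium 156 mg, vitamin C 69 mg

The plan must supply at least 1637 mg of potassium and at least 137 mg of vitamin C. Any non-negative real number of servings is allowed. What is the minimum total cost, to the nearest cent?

The cheapest plan sits at a corner of the feasible region — with two constraints it uses at most two foods.
orange only: max(1637/188, 137/82) = 8.707 servings → $5.22.
banana only: max(1637/447, 137/11) = 12.45 servings → $4.36.
avocado only: max(1637/407, 137/10) = 13.7 servings → $17.12.
strawberries only: max(1637/156, 137/69) = 10.49 servings → $12.59.
orange + banana with both tight: 1.25 servings and 3.136 servings → $1.85.
orange + avocado with both tight: 1.251 servings and 3.444 servings → $5.06.
orange + strawberries with both targets exact would need a negative amount; discard.
banana + avocado with both targets exact would need a negative amount; discard.
banana + strawberries with both tight: 3.144 servings and 1.484 servings → $2.88.
avocado + strawberries with both tight: 3.453 servings and 1.485 servings → $6.10.
The minimum over all feasible corners is $1.85.

$1.85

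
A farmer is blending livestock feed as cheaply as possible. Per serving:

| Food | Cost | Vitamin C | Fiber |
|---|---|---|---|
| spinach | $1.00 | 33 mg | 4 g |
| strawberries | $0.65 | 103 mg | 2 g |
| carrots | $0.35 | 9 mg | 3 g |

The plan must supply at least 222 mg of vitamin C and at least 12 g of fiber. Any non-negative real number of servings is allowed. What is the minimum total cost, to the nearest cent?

$2.20

A basic optimal solution has at most two foods positive. Try each food alone and each pair with both targets met exactly.
spinach only: max(222/33, 12/4) = 6.727 servings → $6.73.
strawberries only: max(222/103, 12/2) = 6 servings → $3.90.
carrots only: max(222/9, 12/3) = 24.67 servings → $8.63.
spinach + strawberries with both tight: 2.289 servings and 1.422 servings → $3.21.
spinach + carrots: intersection lies outside the first quadrant.
strawberries + carrots with both tight: 1.918 servings and 2.722 servings → $2.20.
The minimum over all feasible corners is $2.20.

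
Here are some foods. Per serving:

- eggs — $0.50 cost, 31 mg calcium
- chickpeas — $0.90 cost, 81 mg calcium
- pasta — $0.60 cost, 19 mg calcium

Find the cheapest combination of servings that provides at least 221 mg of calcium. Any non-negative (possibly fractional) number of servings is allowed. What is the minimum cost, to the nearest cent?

Cost per mg of calcium: chickpeas $0.0111, eggs $0.0161, pasta $0.0316.
With no serving limits, use only chickpeas: 221 mg / 81 mg = 2.728 servings × $0.90 = $2.46.

$2.46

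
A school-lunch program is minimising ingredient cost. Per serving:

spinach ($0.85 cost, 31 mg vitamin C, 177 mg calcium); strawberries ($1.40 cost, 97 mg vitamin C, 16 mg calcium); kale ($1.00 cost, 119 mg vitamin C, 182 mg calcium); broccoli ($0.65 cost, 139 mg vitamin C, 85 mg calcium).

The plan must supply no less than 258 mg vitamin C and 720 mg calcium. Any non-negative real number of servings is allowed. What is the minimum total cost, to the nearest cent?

With two linear requirements the optimum uses one or two foods; enumerate the corners.
spinach only: max(258/31, 720/177) = 8.323 servings → $7.07.
strawberries only: max(258/97, 720/16) = 45 servings → $63.00.
kale only: max(258/119, 720/182) = 3.956 servings → $3.96.
broccoli only: max(258/139, 720/85) = 8.471 servings → $5.51.
spinach + strawberries with both tight: 3.941 servings and 1.4 servings → $5.31.
spinach + kale with both tight: 2.511 servings and 1.514 servings → $3.65.
spinach + broccoli with both tight: 3.557 servings and 1.063 servings → $3.71.
strawberries + kale: the both-tight solution has a negative serving — not a feasible corner.
strawberries + broccoli: intersection lies outside the first quadrant.
kale + broccoli with both targets exact would need a negative amount; discard.
Cheapest feasible corner: $3.65.

$3.65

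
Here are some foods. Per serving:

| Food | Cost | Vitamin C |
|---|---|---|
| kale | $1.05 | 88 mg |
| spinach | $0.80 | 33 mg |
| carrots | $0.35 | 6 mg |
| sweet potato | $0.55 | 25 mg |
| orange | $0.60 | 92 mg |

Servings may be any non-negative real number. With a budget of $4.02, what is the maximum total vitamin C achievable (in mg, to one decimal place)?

616.4 mg

Vitamin C per dollar: orange 153.3, kale 83.81, sweet potato 45.45, spinach 41.25, carrots 17.14.
With no serving limits, spend the whole cost allowance on orange: $4.02 / $0.60 × 92 mg = 616.4 mg.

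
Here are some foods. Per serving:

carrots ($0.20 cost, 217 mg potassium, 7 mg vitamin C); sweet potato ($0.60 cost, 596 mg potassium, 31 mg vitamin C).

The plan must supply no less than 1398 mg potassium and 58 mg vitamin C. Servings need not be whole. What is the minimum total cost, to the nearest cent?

At the optimum either one food covers both requirements or two foods hit both targets exactly; no other combination can be cheaper.
carrots only: max(1398/217, 58/7) = 8.286 servings → $1.66.
sweet potato only: max(1398/596, 58/31) = 2.346 servings → $1.41.
carrots + sweet potato with both tight: 3.432 servings and 1.096 servings → $1.34.
So the least-cost plan costs $1.34.

$1.34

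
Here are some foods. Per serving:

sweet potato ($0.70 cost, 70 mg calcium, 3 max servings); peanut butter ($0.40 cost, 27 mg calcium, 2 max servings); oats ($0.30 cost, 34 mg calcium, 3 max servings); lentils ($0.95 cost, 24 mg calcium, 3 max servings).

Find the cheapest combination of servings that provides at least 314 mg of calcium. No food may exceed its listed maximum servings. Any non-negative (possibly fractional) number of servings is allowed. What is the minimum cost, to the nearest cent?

$3.03

Cost per mg of calcium: oats $0.0088, sweet potato $0.0100, peanut butter $0.0148, lentils $0.0396.
Take 3 servings of oats: +102.0 mg calcium for $0.90 (total $0.90, still need 212.0 mg).
Take 3 servings of sweet potato: +210.0 mg calcium for $2.10 (total $3.00, still need 2.0 mg).
Take 0.07407 servings of peanut butter: +2.0 mg calcium for $0.03 (total $3.03, still need 0.0 mg).
Greedy by cheapest-per-mg is optimal for a single linear constraint, so the minimum cost is $3.03.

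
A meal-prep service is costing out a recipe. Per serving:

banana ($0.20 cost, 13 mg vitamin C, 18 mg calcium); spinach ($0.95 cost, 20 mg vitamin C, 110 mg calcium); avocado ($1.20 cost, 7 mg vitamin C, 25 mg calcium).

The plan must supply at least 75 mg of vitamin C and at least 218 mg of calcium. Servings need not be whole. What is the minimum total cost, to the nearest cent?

With two linear requirements the optimum uses one or two foods; enumerate the corners.
banana only: max(75/13, 218/18) = 12.11 servings → $2.42.
spinach only: max(75/20, 218/110) = 3.75 servings → $3.56.
avocado only: max(75/7, 218/25) = 10.71 servings → $12.86.
banana + spinach with both tight: 3.636 servings and 1.387 servings → $2.04.
banana + avocado with both tight: 1.754 servings and 7.457 servings → $9.30.
spinach + avocado with both targets exact would need a negative amount; discard.
The minimum over all feasible corners is $2.04.

$2.04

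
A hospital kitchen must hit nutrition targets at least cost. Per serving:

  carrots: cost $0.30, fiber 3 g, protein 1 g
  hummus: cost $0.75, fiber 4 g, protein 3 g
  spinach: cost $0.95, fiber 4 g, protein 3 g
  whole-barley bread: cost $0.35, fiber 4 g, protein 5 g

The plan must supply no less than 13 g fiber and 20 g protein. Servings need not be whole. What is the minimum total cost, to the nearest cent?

$1.40

The cheapest plan sits at a corner of the feasible region — with two constraints it uses at most two foods.
carrots only: max(13/3, 20/1) = 20 servings → $6.00.
hummus only: max(13/4, 20/3) = 6.667 servings → $5.00.
spinach only: max(13/4, 20/3) = 6.667 servings → $6.33.
whole-barley bread only: max(13/4, 20/5) = 4 servings → $1.40.
carrots + hummus with both targets exact would need a negative amount; discard.
carrots + spinach: intersection lies outside the first quadrant.
carrots + whole-barley bread: intersection lies outside the first quadrant.
hummus + spinach (both tight): parallel constraints — no distinct corner.
hummus + whole-barley bread: the both-tight solution has a negative serving — not a feasible corner.
spinach + whole-barley bread: intersection lies outside the first quadrant.
The minimum over all feasible corners is $1.40.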